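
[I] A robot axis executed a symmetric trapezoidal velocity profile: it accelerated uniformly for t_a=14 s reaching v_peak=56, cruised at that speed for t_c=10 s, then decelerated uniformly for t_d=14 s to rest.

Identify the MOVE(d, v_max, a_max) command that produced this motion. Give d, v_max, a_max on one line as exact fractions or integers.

a_max = 56/14 = 4
d_a = ½·56·14 = 392; d_c = 56·10 = 560
d = 2·392 + 560 = 1344
t_c = 10 > 0 so v_max = 56

d=1344 v_max=56 a_max=4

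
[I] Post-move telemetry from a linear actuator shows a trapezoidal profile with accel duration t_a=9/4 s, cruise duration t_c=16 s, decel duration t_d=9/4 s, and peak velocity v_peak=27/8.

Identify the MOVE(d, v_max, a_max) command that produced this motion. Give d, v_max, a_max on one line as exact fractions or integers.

a_max = (27/8)/(9/4) = 3/2
d_a = ½·27/8·9/4 = 243/64; d_c = 27/8·16 = 54
d = 2·243/64 + 54 = 1971/32
t_c = 16 > 0 so v_max = 27/8

d=1971/32 v_max=27/8 a_max=3/2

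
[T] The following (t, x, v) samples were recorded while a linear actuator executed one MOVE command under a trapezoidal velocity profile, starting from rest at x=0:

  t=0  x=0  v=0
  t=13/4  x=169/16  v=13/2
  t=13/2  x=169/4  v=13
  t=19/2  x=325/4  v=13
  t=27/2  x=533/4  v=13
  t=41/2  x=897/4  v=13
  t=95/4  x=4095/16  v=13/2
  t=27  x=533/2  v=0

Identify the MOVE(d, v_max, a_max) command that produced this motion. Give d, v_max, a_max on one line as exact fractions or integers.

d=533/2 v_max=13 a_max=2

final state: t=27, x=533/2, v=0 → d = 533/2
a_max = (13/2−0)/(13/4−0) = 2
max v = 13 over t∈[13/2,41/2] → v_max = 13
check: 13·(13/2+14) = 533/2 ✓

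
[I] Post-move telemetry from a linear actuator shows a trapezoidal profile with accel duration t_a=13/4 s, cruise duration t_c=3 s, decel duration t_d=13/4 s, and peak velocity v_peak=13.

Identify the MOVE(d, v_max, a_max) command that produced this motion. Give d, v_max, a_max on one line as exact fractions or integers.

d=325/4 v_max=13 a_max=4

a_max = 13/(13/4) = 4
d_a = ½·13·13/4 = 169/8; d_c = 13·3 = 39
d = 2·169/8 + 39 = 325/4
t_c = 3 > 0 so v_max = 13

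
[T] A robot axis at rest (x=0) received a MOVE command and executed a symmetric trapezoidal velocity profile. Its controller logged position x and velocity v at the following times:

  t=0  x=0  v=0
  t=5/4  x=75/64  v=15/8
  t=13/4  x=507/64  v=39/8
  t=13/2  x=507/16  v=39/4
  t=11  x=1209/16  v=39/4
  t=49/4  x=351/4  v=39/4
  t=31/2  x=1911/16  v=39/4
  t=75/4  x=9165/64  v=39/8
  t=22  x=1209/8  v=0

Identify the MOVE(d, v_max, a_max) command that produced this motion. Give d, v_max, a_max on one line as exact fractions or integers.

d=1209/8 v_max=39/4 a_max=3/2

final state: t=22, x=1209/8, v=0 → d = 1209/8
a_max = (15/8−0)/(5/4−0) = 3/2
max v = 39/4 over t∈[13/2,31/2] → v_max = 39/4
check: 39/4·(13/2+9) = 1209/8 ✓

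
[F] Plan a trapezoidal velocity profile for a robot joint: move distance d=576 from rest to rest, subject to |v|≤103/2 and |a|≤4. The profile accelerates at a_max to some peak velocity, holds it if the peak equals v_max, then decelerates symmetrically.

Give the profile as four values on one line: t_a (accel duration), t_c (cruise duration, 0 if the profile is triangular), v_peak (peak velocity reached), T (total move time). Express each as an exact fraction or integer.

vₘ²/aₘ = (103/2)²/4 = 10609/16
576 < 10609/16 → triangular
v_peak = √(576·4) = √2304 = 48
t_a = 48/4 = 12; t_c = 0
T = 2·12 = 24

t_a=12 t_c=0 v_peak=48 T=24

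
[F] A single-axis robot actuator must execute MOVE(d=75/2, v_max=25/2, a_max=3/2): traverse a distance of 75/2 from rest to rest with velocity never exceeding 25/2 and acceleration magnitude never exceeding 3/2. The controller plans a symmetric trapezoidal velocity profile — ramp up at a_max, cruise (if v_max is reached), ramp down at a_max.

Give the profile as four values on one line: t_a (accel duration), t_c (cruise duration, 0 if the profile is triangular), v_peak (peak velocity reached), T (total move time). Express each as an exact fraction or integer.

t_a=5 t_c=0 v_peak=15/2 T=10

v_max²/a_max = (25/2)²/(3/2) = 625/6
75/2 < 625/6 → triangular
v_peak = √(75/2·3/2) = √(225/4) = 15/2
t_a = (15/2)/(3/2) = 5; t_c = 0
T = 2·5 = 10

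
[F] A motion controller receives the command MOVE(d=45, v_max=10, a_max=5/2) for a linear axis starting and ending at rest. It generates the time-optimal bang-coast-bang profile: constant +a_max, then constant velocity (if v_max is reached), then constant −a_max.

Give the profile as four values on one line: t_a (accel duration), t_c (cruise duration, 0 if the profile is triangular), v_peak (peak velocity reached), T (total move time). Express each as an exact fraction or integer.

vₘ²/aₘ = 10²/(5/2) = 40
45 ≥ 40 ⇒ cruise phase
t_a = 10/(5/2) = 4; v_peak = 10
d_cruise = 45 − 40 = 5; t_c = 5/10 = 1/2
T = 2·4 + 1/2 = 17/2

t_a=4 t_c=1/2 v_peak=10 T=17/2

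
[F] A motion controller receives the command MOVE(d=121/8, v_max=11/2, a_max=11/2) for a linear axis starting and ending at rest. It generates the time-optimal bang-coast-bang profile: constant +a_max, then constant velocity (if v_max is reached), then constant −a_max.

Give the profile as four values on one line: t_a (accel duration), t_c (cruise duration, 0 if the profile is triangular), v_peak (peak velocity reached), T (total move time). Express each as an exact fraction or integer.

vₘ²/aₘ = (11/2)²/(11/2) = 11/2
121/8 ≥ 11/2 → trapezoidal
t_a = (11/2)/(11/2) = 1; v_peak = 11/2
d_cruise = 121/8 − 11/2 = 77/8; t_c = (77/8)/(11/2) = 7/4
T = 2·1 + 7/4 = 15/4

t_a=1 t_c=7/4 v_peak=11/2 T=15/4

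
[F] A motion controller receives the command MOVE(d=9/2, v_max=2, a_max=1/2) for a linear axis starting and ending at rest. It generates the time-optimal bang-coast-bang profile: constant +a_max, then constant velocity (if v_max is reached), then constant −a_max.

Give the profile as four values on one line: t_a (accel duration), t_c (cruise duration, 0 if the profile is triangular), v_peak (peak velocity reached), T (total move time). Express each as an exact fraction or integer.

t_a=3 t_c=0 v_peak=3/2 T=6

v_max²/a_max = 2²/(1/2) = 8
9/2 < 8 so t_c = 0
v_peak = √(9/2·1/2) = √(9/4) = 3/2
t_a = (3/2)/(1/2) = 3; t_c = 0
T = 2·3 = 6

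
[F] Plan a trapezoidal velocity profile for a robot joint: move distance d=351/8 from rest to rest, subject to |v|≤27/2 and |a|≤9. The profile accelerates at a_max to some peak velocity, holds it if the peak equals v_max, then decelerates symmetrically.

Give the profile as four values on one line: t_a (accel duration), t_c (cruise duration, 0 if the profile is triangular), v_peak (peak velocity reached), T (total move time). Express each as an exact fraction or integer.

t_a=3/2 t_c=7/4 v_peak=27/2 T=19/4

(v_max)²/a_max = (27/2)²/9 = 81/4
351/8 ≥ 81/4 → trapezoidal
t_a = (27/2)/9 = 3/2; v_peak = 27/2
d_cruise = 351/8 − 81/4 = 189/8; t_c = (189/8)/(27/2) = 7/4
T = 2·3/2 + 7/4 = 19/4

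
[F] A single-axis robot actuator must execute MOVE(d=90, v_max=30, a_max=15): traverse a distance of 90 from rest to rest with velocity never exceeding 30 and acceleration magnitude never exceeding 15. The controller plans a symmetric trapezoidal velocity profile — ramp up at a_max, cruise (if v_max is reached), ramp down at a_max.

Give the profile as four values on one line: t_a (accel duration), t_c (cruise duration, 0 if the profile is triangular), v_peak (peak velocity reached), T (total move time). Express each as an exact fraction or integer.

t_a=2 t_c=1 v_peak=30 T=5

v_max²/a_max = 30²/15 = 60
90 ≥ 60 → trapezoidal
t_a = 30/15 = 2; v_peak = 30
d_cruise = 90 − 60 = 30; t_c = 30/30 = 1
T = 2·2 + 1 = 5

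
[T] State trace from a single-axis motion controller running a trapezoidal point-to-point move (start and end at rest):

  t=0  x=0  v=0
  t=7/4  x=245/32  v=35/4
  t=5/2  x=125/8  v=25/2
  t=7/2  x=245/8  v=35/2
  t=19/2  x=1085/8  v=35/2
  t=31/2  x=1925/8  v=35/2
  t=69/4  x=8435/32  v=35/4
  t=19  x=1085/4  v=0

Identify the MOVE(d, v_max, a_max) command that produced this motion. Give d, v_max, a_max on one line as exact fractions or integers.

final state: t=19, x=1085/4, v=0 → d = 1085/4
a_max = (35/4−0)/(7/4−0) = 5
max v = 35/2 over t∈[7/2,31/2] → v_max = 35/2
check: 35/2·(7/2+12) = 1085/4 ✓

d=1085/4 v_max=35/2 a_max=5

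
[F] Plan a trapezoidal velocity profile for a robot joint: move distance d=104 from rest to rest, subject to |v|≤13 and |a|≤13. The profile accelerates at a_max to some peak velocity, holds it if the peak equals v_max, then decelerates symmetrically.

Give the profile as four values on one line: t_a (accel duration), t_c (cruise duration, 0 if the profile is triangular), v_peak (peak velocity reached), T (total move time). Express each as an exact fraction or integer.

v_max²/a_max = 13²/13 = 13
104 ≥ 13 ⇒ cruise phase
t_a = 13/13 = 1; v_peak = 13
d_cruise = 104 − 13 = 91; t_c = 91/13 = 7
T = 2·1 + 7 = 9

t_a=1 t_c=7 v_peak=13 T=9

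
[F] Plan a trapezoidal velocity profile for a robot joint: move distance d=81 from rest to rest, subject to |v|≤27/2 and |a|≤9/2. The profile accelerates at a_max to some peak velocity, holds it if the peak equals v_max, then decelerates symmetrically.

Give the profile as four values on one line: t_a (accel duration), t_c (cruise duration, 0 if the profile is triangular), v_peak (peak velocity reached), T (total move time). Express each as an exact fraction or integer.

t_a=3 t_c=3 v_peak=27/2 T=9

(v_max)²/a_max = (27/2)²/(9/2) = 81/2
81 ≥ 81/2 so v_max reached
t_a = (27/2)/(9/2) = 3; v_peak = 27/2
d_cruise = 81 − 81/2 = 81/2; t_c = (81/2)/(27/2) = 3
T = 2·3 + 3 = 9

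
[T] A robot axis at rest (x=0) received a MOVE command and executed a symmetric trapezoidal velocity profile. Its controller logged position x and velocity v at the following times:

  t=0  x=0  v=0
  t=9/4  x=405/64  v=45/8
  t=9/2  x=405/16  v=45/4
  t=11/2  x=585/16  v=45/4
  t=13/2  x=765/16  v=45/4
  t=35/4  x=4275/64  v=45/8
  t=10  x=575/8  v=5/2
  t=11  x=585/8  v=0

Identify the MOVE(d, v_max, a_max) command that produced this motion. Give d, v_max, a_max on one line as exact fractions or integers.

d=585/8 v_max=45/4 a_max=5/2

final state: t=11, x=585/8, v=0 → d = 585/8
a_max = (45/8−0)/(9/4−0) = 5/2
max v = 45/4 over t∈[9/2,13/2] → v_max = 45/4
check: 45/4·(9/2+2) = 585/8 ✓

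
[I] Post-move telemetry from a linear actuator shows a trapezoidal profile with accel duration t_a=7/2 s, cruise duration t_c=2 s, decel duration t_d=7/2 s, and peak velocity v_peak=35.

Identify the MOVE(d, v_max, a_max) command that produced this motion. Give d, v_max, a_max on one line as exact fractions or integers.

d=385/2 v_max=35 a_max=10

a_max = 35/(7/2) = 10
d_a = ½·35·7/2 = 245/4; d_c = 35·2 = 70
d = 2·245/4 + 70 = 385/2
t_c = 2 > 0 so v_max = 35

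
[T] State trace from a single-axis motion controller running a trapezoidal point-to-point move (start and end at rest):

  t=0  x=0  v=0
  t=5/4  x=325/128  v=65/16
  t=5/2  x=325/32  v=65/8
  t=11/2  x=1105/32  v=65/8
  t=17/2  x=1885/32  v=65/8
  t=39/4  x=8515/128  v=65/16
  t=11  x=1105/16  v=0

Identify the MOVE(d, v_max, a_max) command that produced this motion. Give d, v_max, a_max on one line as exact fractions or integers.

d=1105/16 v_max=65/8 a_max=13/4

final state: t=11, x=1105/16, v=0 → d = 1105/16
a_max = (65/16−0)/(5/4−0) = 13/4
max v = 65/8 over t∈[5/2,17/2] → v_max = 65/8
check: 65/8·(5/2+6) = 1105/16 ✓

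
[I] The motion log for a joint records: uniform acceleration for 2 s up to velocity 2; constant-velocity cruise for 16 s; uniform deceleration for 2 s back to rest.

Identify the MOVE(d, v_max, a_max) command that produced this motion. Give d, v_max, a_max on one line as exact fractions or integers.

d=36 v_max=2 a_max=1

a_max = 2/2 = 1
d_a = ½·2·2 = 2; d_c = 2·16 = 32
d = 2·2 + 32 = 36
t_c = 16 > 0 so v_max = 2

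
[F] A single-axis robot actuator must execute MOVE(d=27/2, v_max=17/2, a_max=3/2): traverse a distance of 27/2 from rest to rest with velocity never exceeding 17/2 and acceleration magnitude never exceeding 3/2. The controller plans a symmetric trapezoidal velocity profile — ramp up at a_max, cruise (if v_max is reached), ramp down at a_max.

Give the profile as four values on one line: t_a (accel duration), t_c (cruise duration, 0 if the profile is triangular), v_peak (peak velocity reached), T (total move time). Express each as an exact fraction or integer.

(v_max)²/a_max = (17/2)²/(3/2) = 289/6
27/2 < 289/6 ⇒ no cruise
v_peak = √(27/2·3/2) = √(81/4) = 9/2
t_a = (9/2)/(3/2) = 3; t_c = 0
T = 2·3 = 6

t_a=3 t_c=0 v_peak=9/2 T=6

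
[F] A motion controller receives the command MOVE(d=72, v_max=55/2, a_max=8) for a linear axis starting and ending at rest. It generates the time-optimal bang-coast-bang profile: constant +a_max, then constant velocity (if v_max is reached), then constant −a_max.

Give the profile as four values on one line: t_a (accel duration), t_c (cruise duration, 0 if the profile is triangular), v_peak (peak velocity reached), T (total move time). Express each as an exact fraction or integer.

t_a=3 t_c=0 v_peak=24 T=6

vₘ²/aₘ = (55/2)²/8 = 3025/32
72 < 3025/32 so t_c = 0
v_peak = √(72·8) = √576 = 24
t_a = 24/8 = 3; t_c = 0
T = 2·3 = 6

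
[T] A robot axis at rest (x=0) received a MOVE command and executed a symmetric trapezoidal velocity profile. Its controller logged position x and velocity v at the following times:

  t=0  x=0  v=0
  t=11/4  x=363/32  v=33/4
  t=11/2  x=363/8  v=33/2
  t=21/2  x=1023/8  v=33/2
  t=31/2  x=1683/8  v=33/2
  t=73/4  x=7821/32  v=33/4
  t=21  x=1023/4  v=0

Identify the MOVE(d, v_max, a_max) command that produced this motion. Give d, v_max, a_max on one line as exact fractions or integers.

d=1023/4 v_max=33/2 a_max=3

final state: t=21, x=1023/4, v=0 → d = 1023/4
a_max = (33/4−0)/(11/4−0) = 3
max v = 33/2 over t∈[11/2,31/2] → v_max = 33/2
check: 33/2·(11/2+10) = 1023/4 ✓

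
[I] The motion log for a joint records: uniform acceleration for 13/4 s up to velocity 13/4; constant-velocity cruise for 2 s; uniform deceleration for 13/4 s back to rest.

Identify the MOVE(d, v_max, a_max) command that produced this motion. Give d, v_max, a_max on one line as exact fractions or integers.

d=273/16 v_max=13/4 a_max=1

a_max = (13/4)/(13/4) = 1
d_a = ½·13/4·13/4 = 169/32; d_c = 13/4·2 = 13/2
d = 2·169/32 + 13/2 = 273/16
t_c = 2 > 0 → v_max = v_peak = 13/4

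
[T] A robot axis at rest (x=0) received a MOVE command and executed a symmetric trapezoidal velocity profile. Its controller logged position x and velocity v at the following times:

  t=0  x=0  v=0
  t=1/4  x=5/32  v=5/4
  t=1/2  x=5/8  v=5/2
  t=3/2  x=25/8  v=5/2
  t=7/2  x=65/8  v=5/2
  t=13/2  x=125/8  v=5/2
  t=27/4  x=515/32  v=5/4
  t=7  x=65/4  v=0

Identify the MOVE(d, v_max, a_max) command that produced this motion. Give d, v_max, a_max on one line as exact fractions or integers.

d=65/4 v_max=5/2 a_max=5

final state: t=7, x=65/4, v=0 → d = 65/4
a_max = (5/4−0)/(1/4−0) = 5
max v = 5/2 over t∈[1/2,13/2] → v_max = 5/2
check: 5/2·(1/2+6) = 65/4 ✓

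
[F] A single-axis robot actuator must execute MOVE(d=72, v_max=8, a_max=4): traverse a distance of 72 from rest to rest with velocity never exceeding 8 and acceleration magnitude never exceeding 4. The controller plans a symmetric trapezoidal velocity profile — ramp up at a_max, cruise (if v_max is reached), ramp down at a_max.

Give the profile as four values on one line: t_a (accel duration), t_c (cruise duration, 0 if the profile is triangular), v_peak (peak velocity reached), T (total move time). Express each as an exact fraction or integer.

t_a=2 t_c=7 v_peak=8 T=11

vₘ²/aₘ = 8²/4 = 16
72 ≥ 16 → trapezoidal
t_a = 8/4 = 2; v_peak = 8
d_cruise = 72 − 16 = 56; t_c = 56/8 = 7
T = 2·2 + 7 = 11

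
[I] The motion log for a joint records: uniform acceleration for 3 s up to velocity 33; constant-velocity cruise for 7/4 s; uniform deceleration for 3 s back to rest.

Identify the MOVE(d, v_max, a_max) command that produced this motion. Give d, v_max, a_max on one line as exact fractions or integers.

a_max = 33/3 = 11
d_a = ½·33·3 = 99/2; d_c = 33·7/4 = 231/4
d = 2·99/2 + 231/4 = 627/4
t_c = 7/4 > 0 so v_max = 33

d=627/4 v_max=33 a_max=11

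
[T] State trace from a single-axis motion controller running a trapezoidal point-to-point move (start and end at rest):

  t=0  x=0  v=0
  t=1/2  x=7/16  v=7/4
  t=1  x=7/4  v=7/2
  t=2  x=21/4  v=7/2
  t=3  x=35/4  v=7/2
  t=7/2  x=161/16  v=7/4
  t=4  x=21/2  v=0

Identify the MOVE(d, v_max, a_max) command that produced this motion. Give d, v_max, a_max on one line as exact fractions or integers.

d=21/2 v_max=7/2 a_max=7/2

final state: t=4, x=21/2, v=0 → d = 21/2
a_max = (7/4−0)/(1/2−0) = 7/2
max v = 7/2 over t∈[1,3] → v_max = 7/2
check: 7/2·(1+2) = 21/2 ✓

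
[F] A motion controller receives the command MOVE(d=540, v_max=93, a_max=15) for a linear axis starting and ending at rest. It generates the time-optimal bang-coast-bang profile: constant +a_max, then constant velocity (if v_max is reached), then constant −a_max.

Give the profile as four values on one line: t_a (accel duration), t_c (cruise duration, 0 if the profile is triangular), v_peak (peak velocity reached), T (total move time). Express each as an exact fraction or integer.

(v_max)²/a_max = 93²/15 = 2883/5
540 < 2883/5 ⇒ no cruise
v_peak = √(540·15) = √8100 = 90
t_a = 90/15 = 6; t_c = 0
T = 2·6 = 12

t_a=6 t_c=0 v_peak=90 T=12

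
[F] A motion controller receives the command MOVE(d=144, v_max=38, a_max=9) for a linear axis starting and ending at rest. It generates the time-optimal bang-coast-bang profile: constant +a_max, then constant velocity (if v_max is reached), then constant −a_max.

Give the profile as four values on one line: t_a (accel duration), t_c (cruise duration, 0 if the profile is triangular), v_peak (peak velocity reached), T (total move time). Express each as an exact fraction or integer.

vₘ²/aₘ = 38²/9 = 1444/9
144 < 1444/9 so t_c = 0
v_peak = √(144·9) = √1296 = 36
t_a = 36/9 = 4; t_c = 0
T = 2·4 = 8

t_a=4 t_c=0 v_peak=36 T=8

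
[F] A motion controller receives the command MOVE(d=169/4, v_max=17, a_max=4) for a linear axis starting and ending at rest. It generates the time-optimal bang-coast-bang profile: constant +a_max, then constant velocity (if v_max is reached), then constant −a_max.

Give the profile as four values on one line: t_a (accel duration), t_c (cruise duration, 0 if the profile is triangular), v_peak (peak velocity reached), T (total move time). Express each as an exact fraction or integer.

v_max²/a_max = 17²/4 = 289/4
169/4 < 289/4 ⇒ no cruise
v_peak = √(169/4·4) = √169 = 13
t_a = 13/4; t_c = 0
T = 2·13/4 = 13/2

t_a=13/4 t_c=0 v_peak=13 T=13/2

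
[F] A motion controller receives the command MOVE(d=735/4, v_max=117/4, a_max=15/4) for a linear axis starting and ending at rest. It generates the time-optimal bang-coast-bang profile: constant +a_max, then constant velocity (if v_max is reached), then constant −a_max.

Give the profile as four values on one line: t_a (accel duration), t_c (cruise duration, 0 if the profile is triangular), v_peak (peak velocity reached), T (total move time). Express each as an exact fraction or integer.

vₘ²/aₘ = (117/4)²/(15/4) = 4563/20
735/4 < 4563/20 ⇒ no cruise
v_peak = √(735/4·15/4) = √(11025/16) = 105/4
t_a = (105/4)/(15/4) = 7; t_c = 0
T = 2·7 = 14

t_a=7 t_c=0 v_peak=105/4 T=14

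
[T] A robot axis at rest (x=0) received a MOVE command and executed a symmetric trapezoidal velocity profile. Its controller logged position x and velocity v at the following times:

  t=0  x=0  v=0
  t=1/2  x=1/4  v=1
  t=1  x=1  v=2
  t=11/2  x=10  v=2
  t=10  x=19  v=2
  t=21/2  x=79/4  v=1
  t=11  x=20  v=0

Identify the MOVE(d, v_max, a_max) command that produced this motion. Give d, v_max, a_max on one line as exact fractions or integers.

d=20 v_max=2 a_max=2

final state: t=11, x=20, v=0 → d = 20
a_max = (1−0)/(1/2−0) = 2
max v = 2 over t∈[1,10] → v_max = 2
check: 2·(1+9) = 20 ✓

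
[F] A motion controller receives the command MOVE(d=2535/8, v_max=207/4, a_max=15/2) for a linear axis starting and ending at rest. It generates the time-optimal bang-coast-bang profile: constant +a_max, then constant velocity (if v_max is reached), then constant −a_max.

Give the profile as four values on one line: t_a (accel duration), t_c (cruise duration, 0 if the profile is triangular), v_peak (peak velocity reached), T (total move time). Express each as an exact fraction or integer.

t_a=13/2 t_c=0 v_peak=195/4 T=13

vₘ²/aₘ = (207/4)²/(15/2) = 14283/40
2535/8 < 14283/40 ⇒ no cruise
v_peak = √(2535/8·15/2) = √(38025/16) = 195/4
t_a = (195/4)/(15/2) = 13/2; t_c = 0
T = 2·13/2 = 13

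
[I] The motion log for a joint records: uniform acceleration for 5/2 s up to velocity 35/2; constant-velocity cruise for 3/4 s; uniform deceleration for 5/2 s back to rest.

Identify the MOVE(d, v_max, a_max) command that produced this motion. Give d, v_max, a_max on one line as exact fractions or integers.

d=455/8 v_max=35/2 a_max=7

a_max = (35/2)/(5/2) = 7
d_a = ½·35/2·5/2 = 175/8; d_c = 35/2·3/4 = 105/8
d = 2·175/8 + 105/8 = 455/8
t_c = 3/4 > 0 → v_max = v_peak = 35/2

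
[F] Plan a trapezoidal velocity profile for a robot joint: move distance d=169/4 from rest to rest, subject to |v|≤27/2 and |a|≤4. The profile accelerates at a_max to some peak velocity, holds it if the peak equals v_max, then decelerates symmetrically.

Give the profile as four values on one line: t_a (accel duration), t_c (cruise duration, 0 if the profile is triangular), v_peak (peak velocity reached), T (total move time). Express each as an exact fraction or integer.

v_max²/a_max = (27/2)²/4 = 729/16
169/4 < 729/16 ⇒ no cruise
v_peak = √(169/4·4) = √169 = 13
t_a = 13/4; t_c = 0
T = 2·13/4 = 13/2

t_a=13/4 t_c=0 v_peak=13 T=13/2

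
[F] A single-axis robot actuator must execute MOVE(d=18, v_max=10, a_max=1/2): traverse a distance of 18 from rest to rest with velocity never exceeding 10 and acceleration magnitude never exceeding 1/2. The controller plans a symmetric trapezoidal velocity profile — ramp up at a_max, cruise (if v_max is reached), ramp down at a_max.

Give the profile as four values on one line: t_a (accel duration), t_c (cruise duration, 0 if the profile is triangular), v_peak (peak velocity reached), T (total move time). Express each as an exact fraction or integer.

t_a=6 t_c=0 v_peak=3 T=12

(v_max)²/a_max = 10²/(1/2) = 200
18 < 200 ⇒ no cruise
v_peak = √(18·1/2) = √9 = 3
t_a = 3/(1/2) = 6; t_c = 0
T = 2·6 = 12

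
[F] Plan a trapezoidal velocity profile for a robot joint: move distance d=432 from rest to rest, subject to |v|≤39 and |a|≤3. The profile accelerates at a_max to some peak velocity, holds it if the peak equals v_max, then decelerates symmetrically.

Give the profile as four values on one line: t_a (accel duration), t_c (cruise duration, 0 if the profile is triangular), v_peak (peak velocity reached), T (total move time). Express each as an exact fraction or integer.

t_a=12 t_c=0 v_peak=36 T=24

v_max²/a_max = 39²/3 = 507
432 < 507 ⇒ no cruise
v_peak = √(432·3) = √1296 = 36
t_a = 36/3 = 12; t_c = 0
T = 2·12 = 24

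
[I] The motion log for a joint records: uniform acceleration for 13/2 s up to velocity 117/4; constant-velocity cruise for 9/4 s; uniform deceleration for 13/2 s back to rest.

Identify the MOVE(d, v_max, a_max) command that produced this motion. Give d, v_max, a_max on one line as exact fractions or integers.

d=4095/16 v_max=117/4 a_max=9/2

a_max = (117/4)/(13/2) = 9/2
d_a = ½·117/4·13/2 = 1521/16; d_c = 117/4·9/4 = 1053/16
d = 2·1521/16 + 1053/16 = 4095/16
t_c = 9/4 > 0 so v_max = 117/4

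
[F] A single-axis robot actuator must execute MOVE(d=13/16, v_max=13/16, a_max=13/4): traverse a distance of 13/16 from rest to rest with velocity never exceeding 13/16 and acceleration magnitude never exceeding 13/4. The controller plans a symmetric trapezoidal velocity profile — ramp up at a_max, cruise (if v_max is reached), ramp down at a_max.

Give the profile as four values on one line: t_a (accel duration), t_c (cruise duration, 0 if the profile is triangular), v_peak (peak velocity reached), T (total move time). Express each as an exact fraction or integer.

t_a=1/4 t_c=3/4 v_peak=13/16 T=5/4

vₘ²/aₘ = (13/16)²/(13/4) = 13/64
13/16 ≥ 13/64 ⇒ cruise phase
t_a = (13/16)/(13/4) = 1/4; v_peak = 13/16
d_cruise = 13/16 − 13/64 = 39/64; t_c = (39/64)/(13/16) = 3/4
T = 2·1/4 + 3/4 = 5/4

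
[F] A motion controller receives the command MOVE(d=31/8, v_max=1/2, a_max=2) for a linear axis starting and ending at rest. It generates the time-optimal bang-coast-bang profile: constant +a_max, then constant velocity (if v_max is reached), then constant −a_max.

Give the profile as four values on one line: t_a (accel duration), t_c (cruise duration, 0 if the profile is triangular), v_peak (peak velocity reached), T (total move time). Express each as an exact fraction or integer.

t_a=1/4 t_c=15/2 v_peak=1/2 T=8

vₘ²/aₘ = (1/2)²/2 = 1/8
31/8 ≥ 1/8 → trapezoidal
t_a = (1/2)/2 = 1/4; v_peak = 1/2
d_cruise = 31/8 − 1/8 = 15/4; t_c = (15/4)/(1/2) = 15/2
T = 2·1/4 + 15/2 = 8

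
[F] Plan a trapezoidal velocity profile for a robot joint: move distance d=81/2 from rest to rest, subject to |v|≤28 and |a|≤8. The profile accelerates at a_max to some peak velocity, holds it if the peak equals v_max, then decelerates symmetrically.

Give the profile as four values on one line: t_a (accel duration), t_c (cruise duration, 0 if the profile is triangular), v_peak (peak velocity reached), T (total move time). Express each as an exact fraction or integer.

v_max²/a_max = 28²/8 = 98
81/2 < 98 so t_c = 0
v_peak = √(81/2·8) = √324 = 18
t_a = 18/8 = 9/4; t_c = 0
T = 2·9/4 = 9/2

t_a=9/4 t_c=0 v_peak=18 T=9/2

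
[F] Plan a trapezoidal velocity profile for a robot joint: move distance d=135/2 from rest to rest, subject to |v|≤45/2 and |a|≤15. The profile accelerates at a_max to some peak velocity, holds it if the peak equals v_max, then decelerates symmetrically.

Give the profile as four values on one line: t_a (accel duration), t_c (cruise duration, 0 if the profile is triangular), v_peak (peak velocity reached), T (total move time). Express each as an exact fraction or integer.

t_a=3/2 t_c=3/2 v_peak=45/2 T=9/2

(v_max)²/a_max = (45/2)²/15 = 135/4
135/2 ≥ 135/4 so v_max reached
t_a = (45/2)/15 = 3/2; v_peak = 45/2
d_cruise = 135/2 − 135/4 = 135/4; t_c = (135/4)/(45/2) = 3/2
T = 2·3/2 + 3/2 = 9/2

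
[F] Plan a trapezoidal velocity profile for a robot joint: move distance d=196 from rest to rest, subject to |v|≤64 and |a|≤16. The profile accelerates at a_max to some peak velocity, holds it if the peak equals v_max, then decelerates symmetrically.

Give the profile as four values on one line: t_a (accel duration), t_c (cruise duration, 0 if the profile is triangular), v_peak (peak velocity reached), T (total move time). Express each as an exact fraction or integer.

v_max²/a_max = 64²/16 = 256
196 < 256 so t_c = 0
v_peak = √(196·16) = √3136 = 56
t_a = 56/16 = 7/2; t_c = 0
T = 2·7/2 = 7

t_a=7/2 t_c=0 v_peak=56 T=7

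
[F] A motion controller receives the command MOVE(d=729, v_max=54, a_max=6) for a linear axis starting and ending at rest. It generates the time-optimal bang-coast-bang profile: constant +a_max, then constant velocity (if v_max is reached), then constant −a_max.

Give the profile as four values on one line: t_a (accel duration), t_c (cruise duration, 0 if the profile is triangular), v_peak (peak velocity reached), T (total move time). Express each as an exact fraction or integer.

v_max²/a_max = 54²/6 = 486
729 ≥ 486 so v_max reached
t_a = 54/6 = 9; v_peak = 54
d_cruise = 729 − 486 = 243; t_c = 243/54 = 9/2
T = 2·9 + 9/2 = 45/2

t_a=9 t_c=9/2 v_peak=54 T=45/2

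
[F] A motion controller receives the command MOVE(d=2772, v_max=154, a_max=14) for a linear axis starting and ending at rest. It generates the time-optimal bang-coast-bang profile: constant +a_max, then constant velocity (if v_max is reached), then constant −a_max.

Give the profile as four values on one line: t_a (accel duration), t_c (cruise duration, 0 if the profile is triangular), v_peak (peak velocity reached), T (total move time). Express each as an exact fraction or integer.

vₘ²/aₘ = 154²/14 = 1694
2772 ≥ 1694 → trapezoidal
t_a = 154/14 = 11; v_peak = 154
d_cruise = 2772 − 1694 = 1078; t_c = 1078/154 = 7
T = 2·11 + 7 = 29

t_a=11 t_c=7 v_peak=154 T=29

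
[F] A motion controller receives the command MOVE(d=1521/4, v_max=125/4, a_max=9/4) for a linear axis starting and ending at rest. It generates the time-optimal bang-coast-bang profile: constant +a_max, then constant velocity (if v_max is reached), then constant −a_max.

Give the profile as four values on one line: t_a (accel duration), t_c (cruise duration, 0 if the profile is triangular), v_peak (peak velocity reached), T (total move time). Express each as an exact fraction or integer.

t_a=13 t_c=0 v_peak=117/4 T=26

vₘ²/aₘ = (125/4)²/(9/4) = 15625/36
1521/4 < 15625/36 → triangular
v_peak = √(1521/4·9/4) = √(13689/16) = 117/4
t_a = (117/4)/(9/4) = 13; t_c = 0
T = 2·13 = 26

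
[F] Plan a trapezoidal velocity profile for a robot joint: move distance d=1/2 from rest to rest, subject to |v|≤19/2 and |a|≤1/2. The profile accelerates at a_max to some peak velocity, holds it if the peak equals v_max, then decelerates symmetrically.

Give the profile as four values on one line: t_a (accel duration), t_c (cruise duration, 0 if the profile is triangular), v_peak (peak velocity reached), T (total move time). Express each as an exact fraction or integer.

t_a=1 t_c=0 v_peak=1/2 T=2

(v_max)²/a_max = (19/2)²/(1/2) = 361/2
1/2 < 361/2 → triangular
v_peak = √(1/2·1/2) = √(1/4) = 1/2
t_a = (1/2)/(1/2) = 1; t_c = 0
T = 2·1 = 2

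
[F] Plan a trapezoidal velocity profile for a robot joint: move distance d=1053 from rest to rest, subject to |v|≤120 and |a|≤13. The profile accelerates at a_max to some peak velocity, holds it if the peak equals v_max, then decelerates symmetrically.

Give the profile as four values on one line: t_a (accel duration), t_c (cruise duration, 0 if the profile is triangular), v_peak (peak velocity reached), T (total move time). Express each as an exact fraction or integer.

(v_max)²/a_max = 120²/13 = 14400/13
1053 < 14400/13 → triangular
v_peak = √(1053·13) = √13689 = 117
t_a = 117/13 = 9; t_c = 0
T = 2·9 = 18

t_a=9 t_c=0 v_peak=117 T=18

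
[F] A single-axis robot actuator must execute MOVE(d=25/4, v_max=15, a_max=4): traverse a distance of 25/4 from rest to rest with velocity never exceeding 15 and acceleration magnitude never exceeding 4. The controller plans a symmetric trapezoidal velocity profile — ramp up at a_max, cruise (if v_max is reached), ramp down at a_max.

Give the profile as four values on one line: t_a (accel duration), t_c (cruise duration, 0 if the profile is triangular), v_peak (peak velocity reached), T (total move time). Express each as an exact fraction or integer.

t_a=5/4 t_c=0 v_peak=5 T=5/2

vₘ²/aₘ = 15²/4 = 225/4
25/4 < 225/4 ⇒ no cruise
v_peak = √(25/4·4) = √25 = 5
t_a = 5/4; t_c = 0
T = 2·5/4 = 5/2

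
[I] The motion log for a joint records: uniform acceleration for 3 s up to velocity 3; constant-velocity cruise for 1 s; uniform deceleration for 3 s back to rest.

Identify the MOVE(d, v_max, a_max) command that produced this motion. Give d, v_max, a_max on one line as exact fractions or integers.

d=12 v_max=3 a_max=1

a_max = 3/3 = 1
d_a = ½·3·3 = 9/2; d_c = 3·1 = 3
d = 2·9/2 + 3 = 12
t_c = 1 > 0 ⇒ limit active, v_max = 3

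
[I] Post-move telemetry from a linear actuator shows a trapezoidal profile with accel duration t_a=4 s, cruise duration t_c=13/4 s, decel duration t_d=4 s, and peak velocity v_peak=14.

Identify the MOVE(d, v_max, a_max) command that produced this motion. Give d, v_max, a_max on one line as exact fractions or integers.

a_max = 14/4 = 7/2
d_a = ½·14·4 = 28; d_c = 14·13/4 = 91/2
d = 2·28 + 91/2 = 203/2
t_c = 13/4 > 0 → v_max = v_peak = 14

d=203/2 v_max=14 a_max=7/2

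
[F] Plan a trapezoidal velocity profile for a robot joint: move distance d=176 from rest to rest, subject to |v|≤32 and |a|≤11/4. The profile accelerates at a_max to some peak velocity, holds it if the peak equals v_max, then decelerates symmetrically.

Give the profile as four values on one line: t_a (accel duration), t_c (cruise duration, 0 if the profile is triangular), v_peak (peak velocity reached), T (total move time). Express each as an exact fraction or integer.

t_a=8 t_c=0 v_peak=22 T=16

vₘ²/aₘ = 32²/(11/4) = 4096/11
176 < 4096/11 → triangular
v_peak = √(176·11/4) = √484 = 22
t_a = 22/(11/4) = 8; t_c = 0
T = 2·8 = 16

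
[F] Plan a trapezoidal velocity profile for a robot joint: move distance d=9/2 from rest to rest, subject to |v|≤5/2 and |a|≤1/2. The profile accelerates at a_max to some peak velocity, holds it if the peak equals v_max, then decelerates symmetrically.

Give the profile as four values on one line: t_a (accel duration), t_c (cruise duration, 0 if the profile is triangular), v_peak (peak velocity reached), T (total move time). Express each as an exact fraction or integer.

(v_max)²/a_max = (5/2)²/(1/2) = 25/2
9/2 < 25/2 so t_c = 0
v_peak = √(9/2·1/2) = √(9/4) = 3/2
t_a = (3/2)/(1/2) = 3; t_c = 0
T = 2·3 = 6

t_a=3 t_c=0 v_peak=3/2 T=6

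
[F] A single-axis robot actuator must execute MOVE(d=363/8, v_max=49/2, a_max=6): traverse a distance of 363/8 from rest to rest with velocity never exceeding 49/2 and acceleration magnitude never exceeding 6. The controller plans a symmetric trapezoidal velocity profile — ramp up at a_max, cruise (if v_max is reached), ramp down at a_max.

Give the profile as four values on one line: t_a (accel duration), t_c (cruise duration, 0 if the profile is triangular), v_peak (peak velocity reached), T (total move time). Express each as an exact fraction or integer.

t_a=11/4 t_c=0 v_peak=33/2 T=11/2

vₘ²/aₘ = (49/2)²/6 = 2401/24
363/8 < 2401/24 ⇒ no cruise
v_peak = √(363/8·6) = √(1089/4) = 33/2
t_a = (33/2)/6 = 11/4; t_c = 0
T = 2·11/4 = 11/2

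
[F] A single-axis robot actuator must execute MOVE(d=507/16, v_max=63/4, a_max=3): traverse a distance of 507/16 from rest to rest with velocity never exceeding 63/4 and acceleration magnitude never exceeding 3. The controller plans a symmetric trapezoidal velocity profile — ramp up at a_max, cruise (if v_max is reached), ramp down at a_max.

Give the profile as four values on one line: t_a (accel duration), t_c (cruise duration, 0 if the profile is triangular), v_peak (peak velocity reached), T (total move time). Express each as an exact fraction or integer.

t_a=13/4 t_c=0 v_peak=39/4 T=13/2

vₘ²/aₘ = (63/4)²/3 = 1323/16
507/16 < 1323/16 → triangular
v_peak = √(507/16·3) = √(1521/16) = 39/4
t_a = (39/4)/3 = 13/4; t_c = 0
T = 2·13/4 = 13/2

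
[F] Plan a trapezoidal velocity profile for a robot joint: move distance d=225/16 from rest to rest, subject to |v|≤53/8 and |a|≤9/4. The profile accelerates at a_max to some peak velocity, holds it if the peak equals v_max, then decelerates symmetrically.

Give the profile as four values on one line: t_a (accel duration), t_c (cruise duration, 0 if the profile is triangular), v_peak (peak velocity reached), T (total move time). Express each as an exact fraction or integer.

(v_max)²/a_max = (53/8)²/(9/4) = 2809/144
225/16 < 2809/144 ⇒ no cruise
v_peak = √(225/16·9/4) = √(2025/64) = 45/8
t_a = (45/8)/(9/4) = 5/2; t_c = 0
T = 2·5/2 = 5

t_a=5/2 t_c=0 v_peak=45/8 T=5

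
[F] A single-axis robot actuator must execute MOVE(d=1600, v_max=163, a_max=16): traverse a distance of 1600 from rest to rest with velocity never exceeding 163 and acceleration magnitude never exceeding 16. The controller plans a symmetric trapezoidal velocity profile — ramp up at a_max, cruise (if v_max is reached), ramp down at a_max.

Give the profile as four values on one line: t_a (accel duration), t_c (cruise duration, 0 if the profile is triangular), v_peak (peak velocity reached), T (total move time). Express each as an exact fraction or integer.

vₘ²/aₘ = 163²/16 = 26569/16
1600 < 26569/16 so t_c = 0
v_peak = √(1600·16) = √25600 = 160
t_a = 160/16 = 10; t_c = 0
T = 2·10 = 20

t_a=10 t_c=0 v_peak=160 T=20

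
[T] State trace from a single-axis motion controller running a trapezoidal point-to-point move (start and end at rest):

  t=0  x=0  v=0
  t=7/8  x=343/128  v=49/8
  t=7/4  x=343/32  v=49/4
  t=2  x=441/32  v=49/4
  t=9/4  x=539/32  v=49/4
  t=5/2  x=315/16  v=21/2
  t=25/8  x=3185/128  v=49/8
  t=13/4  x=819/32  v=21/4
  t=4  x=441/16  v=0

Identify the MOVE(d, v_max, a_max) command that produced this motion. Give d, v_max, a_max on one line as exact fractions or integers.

d=441/16 v_max=49/4 a_max=7

final state: t=4, x=441/16, v=0 → d = 441/16
a_max = (49/8−0)/(7/8−0) = 7
max v = 49/4 over t∈[7/4,9/4] → v_max = 49/4
check: 49/4·(7/4+1/2) = 441/16 ✓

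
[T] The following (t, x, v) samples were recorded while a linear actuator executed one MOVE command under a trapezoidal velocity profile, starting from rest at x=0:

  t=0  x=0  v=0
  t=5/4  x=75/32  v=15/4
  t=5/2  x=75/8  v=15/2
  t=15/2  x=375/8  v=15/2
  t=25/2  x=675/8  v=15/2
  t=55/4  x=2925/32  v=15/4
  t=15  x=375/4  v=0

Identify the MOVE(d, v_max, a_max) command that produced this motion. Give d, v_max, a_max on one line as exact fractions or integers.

final state: t=15, x=375/4, v=0 → d = 375/4
a_max = (15/4−0)/(5/4−0) = 3
max v = 15/2 over t∈[5/2,25/2] → v_max = 15/2
check: 15/2·(5/2+10) = 375/4 ✓

d=375/4 v_max=15/2 a_max=3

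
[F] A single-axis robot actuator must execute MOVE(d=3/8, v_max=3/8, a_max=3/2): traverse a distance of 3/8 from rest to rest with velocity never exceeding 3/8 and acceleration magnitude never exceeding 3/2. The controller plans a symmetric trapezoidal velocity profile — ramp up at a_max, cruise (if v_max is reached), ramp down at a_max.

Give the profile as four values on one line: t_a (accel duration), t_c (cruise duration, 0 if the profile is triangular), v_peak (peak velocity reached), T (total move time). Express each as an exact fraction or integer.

vₘ²/aₘ = (3/8)²/(3/2) = 3/32
3/8 ≥ 3/32 so v_max reached
t_a = (3/8)/(3/2) = 1/4; v_peak = 3/8
d_cruise = 3/8 − 3/32 = 9/32; t_c = (9/32)/(3/8) = 3/4
T = 2·1/4 + 3/4 = 5/4

t_a=1/4 t_c=3/4 v_peak=3/8 T=5/4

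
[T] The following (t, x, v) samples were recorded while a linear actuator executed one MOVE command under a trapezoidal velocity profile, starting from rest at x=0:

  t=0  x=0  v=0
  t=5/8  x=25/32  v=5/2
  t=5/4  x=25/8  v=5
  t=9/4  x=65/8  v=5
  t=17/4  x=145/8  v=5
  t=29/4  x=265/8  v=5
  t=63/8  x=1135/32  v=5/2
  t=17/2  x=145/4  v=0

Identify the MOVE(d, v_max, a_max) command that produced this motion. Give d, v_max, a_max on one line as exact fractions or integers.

d=145/4 v_max=5 a_max=4

final state: t=17/2, x=145/4, v=0 → d = 145/4
a_max = (5/2−0)/(5/8−0) = 4
max v = 5 over t∈[5/4,29/4] → v_max = 5
check: 5·(5/4+6) = 145/4 ✓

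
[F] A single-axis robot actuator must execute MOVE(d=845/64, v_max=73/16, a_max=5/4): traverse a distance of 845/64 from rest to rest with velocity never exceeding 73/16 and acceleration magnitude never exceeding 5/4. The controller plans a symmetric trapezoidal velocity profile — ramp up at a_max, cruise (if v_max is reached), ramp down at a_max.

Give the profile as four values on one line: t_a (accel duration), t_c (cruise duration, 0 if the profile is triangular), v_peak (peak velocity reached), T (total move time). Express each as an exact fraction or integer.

t_a=13/4 t_c=0 v_peak=65/16 T=13/2

vₘ²/aₘ = (73/16)²/(5/4) = 5329/320
845/64 < 5329/320 so t_c = 0
v_peak = √(845/64·5/4) = √(4225/256) = 65/16
t_a = (65/16)/(5/4) = 13/4; t_c = 0
T = 2·13/4 = 13/2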